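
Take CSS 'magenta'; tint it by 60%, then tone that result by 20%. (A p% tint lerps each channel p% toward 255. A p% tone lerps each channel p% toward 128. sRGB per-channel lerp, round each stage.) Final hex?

CSS magenta is rgb(255, 0, 255).
Lerp each channel 60% toward 255:
  R: 255 + 0 = 255 → 255
  G: 0 + 0.6×(255−0) = 0 + 153 = 153 → 153
  B: 255 + 0.6×(255−255) = 255 + 0 = 255 → 255
After the tint: rgb(255, 153, 255) = #ff99ff.
Per channel, c → c + 0.2(128 − c):
  R: 255 − 25.4 = 229.6 → 230
  G: 153 + 0.2×(128−153) = 153 − 5 = 148 → 148
  B: 255 − 25.4 = 229.6 → 230
rgb(230, 148, 230) = #e694e6.

#e694e6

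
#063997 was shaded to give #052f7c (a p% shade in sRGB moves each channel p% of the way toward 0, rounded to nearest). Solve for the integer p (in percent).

18%

#063997 is rgb(6, 57, 151); #052f7c is rgb(5, 47, 124).
On the B channel (widest range): 124 ≈ 151 + (p/100)(0 − 151), so p ≈ 100×(124 − 151)/(0 − 151) = -2700/-151 = 17.88.
p = 18 reproduces all three channels after rounding.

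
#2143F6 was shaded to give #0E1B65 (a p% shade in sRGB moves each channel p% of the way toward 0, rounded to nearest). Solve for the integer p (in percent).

59%

#2143F6 is rgb(33, 67, 246); #0E1B65 is rgb(14, 27, 101).
On the B channel (widest range): 101 ≈ 246 + (p/100)(0 − 246), so p ≈ 100×(101 − 246)/(0 − 246) = -14500/-246 = 58.94.
p = 59 reproduces all three channels after rounding.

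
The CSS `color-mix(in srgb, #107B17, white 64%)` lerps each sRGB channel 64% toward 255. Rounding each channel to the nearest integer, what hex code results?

#107B17 is rgb(16, 123, 23).
Per channel, c → c + 0.64(255 − c):
  R: 16 + 152.96 = 168.96 → 169
  G: 123 + 84.48 = 207.48 → 207
  B: 23 + 0.64×(255−23) = 23 + 148.48 = 171.48 → 171
rgb(169, 207, 171) = #A9CFAB.

#A9CFAB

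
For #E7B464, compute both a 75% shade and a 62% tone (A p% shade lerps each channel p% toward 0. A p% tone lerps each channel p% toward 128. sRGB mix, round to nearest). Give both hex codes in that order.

#3A2D19, #A79475

#E7B464 is rgb(231, 180, 100).
75% shade:
  R: 231 + 0.75×(0−231) = 231 − 173.25 = 57.75 → 58
  G: 180 + 0.75×(0−180) = 180 − 135 = 45 → 45
  B: 100 + 0.75×(0−100) = 100 − 75 = 25 → 25
  → #3A2D19
62% tone:
  R: 231 − 63.86 = 167.14 → 167
  G: 180 − 32.24 = 147.76 → 148
  B: 100 + 0.62×(128−100) = 100 + 17.36 = 117.36 → 117
  → #A79475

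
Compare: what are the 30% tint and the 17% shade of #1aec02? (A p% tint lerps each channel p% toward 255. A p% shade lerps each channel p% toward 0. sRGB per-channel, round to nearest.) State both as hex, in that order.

#5ff24e, #16c402

#1aec02 is rgb(26, 236, 2).
30% tint:
  R: 26 + 68.7 = 94.7 → 95
  G: 236 + 5.7 = 241.7 → 242
  B: 2 + 75.9 = 77.9 → 78
  → #5ff24e
17% shade:
  R: 26 − 4.42 = 21.58 → 22
  G: 236 + 0.17×(0−236) = 236 − 40.12 = 195.88 → 196
  B: 2 + 0.17×(0−2) = 2 − 0.34 = 1.66 → 2
  → #16c402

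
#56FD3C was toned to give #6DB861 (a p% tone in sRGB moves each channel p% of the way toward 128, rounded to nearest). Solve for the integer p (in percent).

55%

#56FD3C is rgb(86, 253, 60); #6DB861 is rgb(109, 184, 97).
On the G channel (widest range): 184 ≈ 253 + (p/100)(128 − 253), so p ≈ 100×(184 − 253)/(128 − 253) = -6900/-125 = 55.20.
p = 55 reproduces all three channels after rounding.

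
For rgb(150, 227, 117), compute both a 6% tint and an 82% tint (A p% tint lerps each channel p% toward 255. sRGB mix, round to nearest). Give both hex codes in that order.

6% tint:
  R: 150 + 6.3 = 156.3 → 156
  G: 227 + 0.06×(255−227) = 227 + 1.68 = 228.68 → 229
  B: 117 + 0.06×(255−117) = 117 + 8.28 = 125.28 → 125
  → #9CE57D
82% tint:
  R: 150 + 86.1 = 236.1 → 236
  G: 227 + 22.96 = 249.96 → 250
  B: 117 + 113.16 = 230.16 → 230
  → #ECFAE6

#9CE57D, #ECFAE6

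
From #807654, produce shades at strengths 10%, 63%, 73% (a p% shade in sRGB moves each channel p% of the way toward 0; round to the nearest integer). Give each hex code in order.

#736A4C, #2F2C1F, #232017

#807654 is rgb(128, 118, 84).
10%: (128 − 12.8 = 115.2→115, 118 − 11.8 = 106.2→106, 84 − 8.4 = 75.6→76) → #736A4C
63%: (128 − 80.64 = 47.36→47, 118 − 74.34 = 43.66→44, 84 − 52.92 = 31.08→31) → #2F2C1F
73%: (128 − 93.44 = 34.56→35, 118 − 86.14 = 31.86→32, 84 − 61.32 = 22.68→23) → #232017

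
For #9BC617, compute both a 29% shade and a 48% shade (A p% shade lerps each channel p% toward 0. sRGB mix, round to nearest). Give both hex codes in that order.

#9BC617 is rgb(155, 198, 23).
29% shade:
  R: 155 + 0.29×(0−155) = 155 − 44.95 = 110.05 → 110
  G: 198 + 0.29×(0−198) = 198 − 57.42 = 140.58 → 141
  B: 23 + 0.29×(0−23) = 23 − 6.67 = 16.33 → 16
  → #6E8D10
48% shade:
  R: 155 + 0.48×(0−155) = 155 − 74.4 = 80.6 → 81
  G: 198 − 95.04 = 102.96 → 103
  B: 23 − 11.04 = 11.96 → 12
  → #51670C

#6E8D10, #51670C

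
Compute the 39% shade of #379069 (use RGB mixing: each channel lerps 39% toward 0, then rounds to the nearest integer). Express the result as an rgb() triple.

rgb(34, 88, 64)

#379069 is rgb(55, 144, 105).
Lerp each channel 39% toward 0:
  R: 55 + 0.39×(0−55) = 55 − 21.45 = 33.55 → 34
  G: 144 + 0.39×(0−144) = 144 − 56.16 = 87.84 → 88
  B: 105 − 40.95 = 64.05 → 64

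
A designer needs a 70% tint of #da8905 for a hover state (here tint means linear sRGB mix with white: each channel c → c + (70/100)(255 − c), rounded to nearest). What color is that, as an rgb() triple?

#da8905 is rgb(218, 137, 5).
Lerp each channel 70% toward 255:
  R: 218 + 25.9 = 243.9 → 244
  G: 137 + 82.6 = 219.6 → 220
  B: 5 + 0.7×(255−5) = 5 + 175 = 180 → 180

rgb(244, 220, 180)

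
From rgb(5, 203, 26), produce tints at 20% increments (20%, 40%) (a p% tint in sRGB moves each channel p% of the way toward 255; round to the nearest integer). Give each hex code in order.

#37D548, #69E076

20%: (5 + 50 = 55→55, 203 + 10.4 = 213.4→213, 26 + 45.8 = 71.8→72) → #37D548
40%: (5 + 100 = 105→105, 203 + 20.8 = 223.8→224, 26 + 91.6 = 117.6→118) → #69E076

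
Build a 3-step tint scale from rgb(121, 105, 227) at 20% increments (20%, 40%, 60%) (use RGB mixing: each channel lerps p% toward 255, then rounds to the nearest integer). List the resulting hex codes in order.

20%: (121 + 26.8 = 147.8→148, 105 + 30 = 135→135, 227 + 5.6 = 232.6→233) → #9487E9
40%: (121 + 53.6 = 174.6→175, 105 + 60 = 165→165, 227 + 11.2 = 238.2→238) → #AFA5EE
60%: (121 + 80.4 = 201.4→201, 105 + 90 = 195→195, 227 + 16.8 = 243.8→244) → #C9C3F4

#9487E9, #AFA5EE, #C9C3F4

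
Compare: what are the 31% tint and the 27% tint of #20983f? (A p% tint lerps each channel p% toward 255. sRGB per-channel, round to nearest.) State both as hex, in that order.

#20983f is rgb(32, 152, 63).
31% tint:
  R: 32 + 69.13 = 101.13 → 101
  G: 152 + 0.31×(255−152) = 152 + 31.93 = 183.93 → 184
  B: 63 + 0.31×(255−63) = 63 + 59.52 = 122.52 → 123
  → #65b87b
27% tint:
  R: 32 + 0.27×(255−32) = 32 + 60.21 = 92.21 → 92
  G: 152 + 0.27×(255−152) = 152 + 27.81 = 179.81 → 180
  B: 63 + 51.84 = 114.84 → 115
  → #5cb473

#65b87b, #5cb473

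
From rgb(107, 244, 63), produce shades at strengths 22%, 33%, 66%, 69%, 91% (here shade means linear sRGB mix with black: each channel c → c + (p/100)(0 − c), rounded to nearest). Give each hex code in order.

22%: (107 − 23.54 = 83.46→83, 244 − 53.68 = 190.32→190, 63 − 13.86 = 49.14→49) → #53be31
33%: (107 − 35.31 = 71.69→72, 244 − 80.52 = 163.48→163, 63 − 20.79 = 42.21→42) → #48a32a
66%: (107 − 70.62 = 36.38→36, 244 − 161.04 = 82.96→83, 63 − 41.58 = 21.42→21) → #245315
69%: (107 − 73.83 = 33.17→33, 244 − 168.36 = 75.64→76, 63 − 43.47 = 19.53→20) → #214c14
91%: (107 − 97.37 = 9.63→10, 244 − 222.04 = 21.96→22, 63 − 57.33 = 5.67→6) → #0a1606

#53be31, #48a32a, #245315, #214c14, #0a1606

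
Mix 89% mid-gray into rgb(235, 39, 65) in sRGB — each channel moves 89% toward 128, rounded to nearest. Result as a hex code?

#8c7679

Lerp each channel 89% toward 128:
  R: 235 − 95.23 = 139.77 → 140
  G: 39 + 0.89×(128−39) = 39 + 79.21 = 118.21 → 118
  B: 65 + 0.89×(128−65) = 65 + 56.07 = 121.07 → 121
rgb(140, 118, 121) = #8c7679.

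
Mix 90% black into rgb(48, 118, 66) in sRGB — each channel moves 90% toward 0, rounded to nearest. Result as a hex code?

#050C07

Per channel, c → c + 0.9(0 − c):
  R: 48 + 0.9×(0−48) = 48 − 43.2 = 4.8 → 5
  G: 118 + 0.9×(0−118) = 118 − 106.2 = 11.8 → 12
  B: 66 − 59.4 = 6.6 → 7
rgb(5, 12, 7) = #050C07.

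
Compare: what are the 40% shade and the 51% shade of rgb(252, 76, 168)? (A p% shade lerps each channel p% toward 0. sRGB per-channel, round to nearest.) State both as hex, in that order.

#972e65, #7b2552

40% shade:
  R: 252 − 100.8 = 151.2 → 151
  G: 76 − 30.4 = 45.6 → 46
  B: 168 − 67.2 = 100.8 → 101
  → #972e65
51% shade:
  R: 252 + 0.51×(0−252) = 252 − 128.52 = 123.48 → 123
  G: 76 − 38.76 = 37.24 → 37
  B: 168 + 0.51×(0−168) = 168 − 85.68 = 82.32 → 82
  → #7b2552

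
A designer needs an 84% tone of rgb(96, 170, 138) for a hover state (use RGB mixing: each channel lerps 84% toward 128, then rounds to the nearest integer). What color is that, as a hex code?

#7B8782

Lerp each channel 84% toward 128:
  R: 96 + 0.84×(128−96) = 96 + 26.88 = 122.88 → 123
  G: 170 + 0.84×(128−170) = 170 − 35.28 = 134.72 → 135
  B: 138 − 8.4 = 129.6 → 130
rgb(123, 135, 130) = #7B8782.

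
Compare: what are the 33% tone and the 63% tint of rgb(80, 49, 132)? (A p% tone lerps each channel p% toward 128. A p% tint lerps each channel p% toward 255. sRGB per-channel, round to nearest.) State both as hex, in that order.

33% tone:
  R: 80 + 0.33×(128−80) = 80 + 15.84 = 95.84 → 96
  G: 49 + 0.33×(128−49) = 49 + 26.07 = 75.07 → 75
  B: 132 + 0.33×(128−132) = 132 − 1.32 = 130.68 → 131
  → #604B83
63% tint:
  R: 80 + 0.63×(255−80) = 80 + 110.25 = 190.25 → 190
  G: 49 + 0.63×(255−49) = 49 + 129.78 = 178.78 → 179
  B: 132 + 77.49 = 209.49 → 209
  → #BEB3D1

#604B83, #BEB3D1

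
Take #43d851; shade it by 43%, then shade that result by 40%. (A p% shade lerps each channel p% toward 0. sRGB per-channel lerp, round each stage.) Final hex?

#174a1c

#43d851 is rgb(67, 216, 81).
A 43% shade moves each channel 43% toward 0:
  R: 67 + 0.43×(0−67) = 67 − 28.81 = 38.19 → 38
  G: 216 − 92.88 = 123.12 → 123
  B: 81 + 0.43×(0−81) = 81 − 34.83 = 46.17 → 46
After the shade: rgb(38, 123, 46) = #267b2e.
A 40% shade moves each channel 40% toward 0:
  R: 38 + 0.4×(0−38) = 38 − 15.2 = 22.8 → 23
  G: 123 + 0.4×(0−123) = 123 − 49.2 = 73.8 → 74
  B: 46 + 0.4×(0−46) = 46 − 18.4 = 27.6 → 28
rgb(23, 74, 28) = #174a1c.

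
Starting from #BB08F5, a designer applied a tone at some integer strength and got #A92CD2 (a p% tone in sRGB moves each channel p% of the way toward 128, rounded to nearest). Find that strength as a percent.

#BB08F5 is rgb(187, 8, 245); #A92CD2 is rgb(169, 44, 210).
On the G channel (widest range): 44 ≈ 8 + (p/100)(128 − 8), so p ≈ 100×(44 − 8)/(128 − 8) = 3600/120 = 30.00.
p = 30 reproduces all three channels after rounding.

30%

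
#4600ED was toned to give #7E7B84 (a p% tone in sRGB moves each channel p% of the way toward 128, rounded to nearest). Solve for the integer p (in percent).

#4600ED is rgb(70, 0, 237); #7E7B84 is rgb(126, 123, 132).
On the G channel (widest range): 123 ≈ 0 + (p/100)(128 − 0), so p ≈ 100×(123 − 0)/(128 − 0) = 12300/128 = 96.09.
p = 96 reproduces all three channels after rounding.

96%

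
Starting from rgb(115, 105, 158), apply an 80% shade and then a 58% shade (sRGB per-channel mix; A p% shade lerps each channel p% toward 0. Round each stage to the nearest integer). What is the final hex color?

#0A090D

Per channel, c → c + 0.8(0 − c):
  R: 115 + 0.8×(0−115) = 115 − 92 = 23 → 23
  G: 105 + 0.8×(0−105) = 105 − 84 = 21 → 21
  B: 158 + 0.8×(0−158) = 158 − 126.4 = 31.6 → 32
After the shade: rgb(23, 21, 32) = #171520.
Lerp each channel 58% toward 0:
  R: 23 + 0.58×(0−23) = 23 − 13.34 = 9.66 → 10
  G: 21 + 0.58×(0−21) = 21 − 12.18 = 8.82 → 9
  B: 32 + 0.58×(0−32) = 32 − 18.56 = 13.44 → 13
rgb(10, 9, 13) = #0A090D.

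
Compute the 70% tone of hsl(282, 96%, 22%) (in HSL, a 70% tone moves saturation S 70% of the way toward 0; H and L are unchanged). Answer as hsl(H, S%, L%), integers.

hsl(282, 29%, 22%)

S moves 70% from 96 toward 0: 96 − 67.2 = 28.8 → 29.
H and L are unchanged.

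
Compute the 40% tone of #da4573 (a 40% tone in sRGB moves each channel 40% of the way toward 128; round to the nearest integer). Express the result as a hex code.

#b65d78

#da4573 is rgb(218, 69, 115).
Per channel, c → c + 0.4(128 − c):
  R: 218 − 36 = 182 → 182
  G: 69 + 23.6 = 92.6 → 93
  B: 115 + 0.4×(128−115) = 115 + 5.2 = 120.2 → 120
rgb(182, 93, 120) = #b65d78.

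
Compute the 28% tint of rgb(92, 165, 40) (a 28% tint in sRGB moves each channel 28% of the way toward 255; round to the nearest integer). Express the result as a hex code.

#8ABE64

Lerp each channel 28% toward 255:
  R: 92 + 0.28×(255−92) = 92 + 45.64 = 137.64 → 138
  G: 165 + 25.2 = 190.2 → 190
  B: 40 + 0.28×(255−40) = 40 + 60.2 = 100.2 → 100
rgb(138, 190, 100) = #8ABE64.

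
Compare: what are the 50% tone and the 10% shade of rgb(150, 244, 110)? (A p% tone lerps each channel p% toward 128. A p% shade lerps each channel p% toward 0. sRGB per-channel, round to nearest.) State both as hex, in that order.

#8bba77, #87dc63

50% tone:
  R: 150 + 0.5×(128−150) = 150 − 11 = 139 → 139
  G: 244 − 58 = 186 → 186
  B: 110 + 0.5×(128−110) = 110 + 9 = 119 → 119
  → #8bba77
10% shade:
  R: 150 − 15 = 135 → 135
  G: 244 + 0.1×(0−244) = 244 − 24.4 = 219.6 → 220
  B: 110 − 11 = 99 → 99
  → #87dc63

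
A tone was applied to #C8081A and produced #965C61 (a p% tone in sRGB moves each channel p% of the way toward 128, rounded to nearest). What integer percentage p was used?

#C8081A is rgb(200, 8, 26); #965C61 is rgb(150, 92, 97).
On the G channel (widest range): 92 ≈ 8 + (p/100)(128 − 8), so p ≈ 100×(92 − 8)/(128 − 8) = 8400/120 = 70.00.
p = 70 reproduces all three channels after rounding.

70%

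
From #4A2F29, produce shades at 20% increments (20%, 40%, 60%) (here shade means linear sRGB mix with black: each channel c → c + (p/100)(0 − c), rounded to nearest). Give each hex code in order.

#3B2621, #2C1C19, #1E1310

#4A2F29 is rgb(74, 47, 41).
20%: (74 − 14.8 = 59.2→59, 47 − 9.4 = 37.6→38, 41 − 8.2 = 32.8→33) → #3B2621
40%: (74 − 29.6 = 44.4→44, 47 − 18.8 = 28.2→28, 41 − 16.4 = 24.6→25) → #2C1C19
60%: (74 − 44.4 = 29.6→30, 47 − 28.2 = 18.8→19, 41 − 24.6 = 16.4→16) → #1E1310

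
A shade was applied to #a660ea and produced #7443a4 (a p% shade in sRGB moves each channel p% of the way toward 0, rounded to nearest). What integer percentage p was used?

#a660ea is rgb(166, 96, 234); #7443a4 is rgb(116, 67, 164).
On the B channel (widest range): 164 ≈ 234 + (p/100)(0 − 234), so p ≈ 100×(164 − 234)/(0 − 234) = -7000/-234 = 29.91.
p = 30 reproduces all three channels after rounding.

30%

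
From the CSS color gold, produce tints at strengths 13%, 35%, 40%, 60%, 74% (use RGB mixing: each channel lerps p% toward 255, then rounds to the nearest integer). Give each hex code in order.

#FFDC21, #FFE559, #FFE766, #FFEF99, #FFF5BD

CSS gold is rgb(255, 215, 0).
13%: (255→255, 215 + 5.2 = 220.2→220, 0 + 33.15 = 33.15→33) → #FFDC21
35%: (255→255, 215 + 14 = 229→229, 0 + 89.25 = 89.25→89) → #FFE559
40%: (255→255, 215 + 16 = 231→231, 0 + 102 = 102→102) → #FFE766
60%: (255→255, 215 + 24 = 239→239, 0 + 153 = 153→153) → #FFEF99
74%: (255→255, 215 + 29.6 = 244.6→245, 0 + 188.7 = 188.7→189) → #FFF5BD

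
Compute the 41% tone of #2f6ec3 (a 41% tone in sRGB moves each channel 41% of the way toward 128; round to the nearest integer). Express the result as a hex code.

#2f6ec3 is rgb(47, 110, 195).
A 41% tone moves each channel 41% toward 128:
  R: 47 + 0.41×(128−47) = 47 + 33.21 = 80.21 → 80
  G: 110 + 0.41×(128−110) = 110 + 7.38 = 117.38 → 117
  B: 195 − 27.47 = 167.53 → 168
rgb(80, 117, 168) = #5075a8.

#5075a8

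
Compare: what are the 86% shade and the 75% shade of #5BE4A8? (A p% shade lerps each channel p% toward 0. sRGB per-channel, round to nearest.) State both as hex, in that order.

#0D2018, #17392A

#5BE4A8 is rgb(91, 228, 168).
86% shade:
  R: 91 − 78.26 = 12.74 → 13
  G: 228 + 0.86×(0−228) = 228 − 196.08 = 31.92 → 32
  B: 168 − 144.48 = 23.52 → 24
  → #0D2018
75% shade:
  R: 91 − 68.25 = 22.75 → 23
  G: 228 − 171 = 57 → 57
  B: 168 + 0.75×(0−168) = 168 − 126 = 42 → 42
  → #17392A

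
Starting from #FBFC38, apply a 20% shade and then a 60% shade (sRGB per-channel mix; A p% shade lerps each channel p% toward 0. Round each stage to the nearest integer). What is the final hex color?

#505112

#FBFC38 is rgb(251, 252, 56).
Lerp each channel 20% toward 0:
  R: 251 + 0.2×(0−251) = 251 − 50.2 = 200.8 → 201
  G: 252 + 0.2×(0−252) = 252 − 50.4 = 201.6 → 202
  B: 56 − 11.2 = 44.8 → 45
After the shade: rgb(201, 202, 45) = #C9CA2D.
Lerp each channel 60% toward 0:
  R: 201 + 0.6×(0−201) = 201 − 120.6 = 80.4 → 80
  G: 202 − 121.2 = 80.8 → 81
  B: 45 + 0.6×(0−45) = 45 − 27 = 18 → 18
rgb(80, 81, 18) = #505112.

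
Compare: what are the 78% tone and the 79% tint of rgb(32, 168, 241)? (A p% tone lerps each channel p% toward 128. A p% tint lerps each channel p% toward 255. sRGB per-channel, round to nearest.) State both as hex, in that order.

#6B8999, #D0EDFC

78% tone:
  R: 32 + 0.78×(128−32) = 32 + 74.88 = 106.88 → 107
  G: 168 − 31.2 = 136.8 → 137
  B: 241 − 88.14 = 152.86 → 153
  → #6B8999
79% tint:
  R: 32 + 0.79×(255−32) = 32 + 176.17 = 208.17 → 208
  G: 168 + 0.79×(255−168) = 168 + 68.73 = 236.73 → 237
  B: 241 + 11.06 = 252.06 → 252
  → #D0EDFC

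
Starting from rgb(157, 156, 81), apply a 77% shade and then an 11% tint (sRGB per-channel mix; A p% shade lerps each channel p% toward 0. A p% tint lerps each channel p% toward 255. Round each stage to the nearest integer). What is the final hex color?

#3C3C2D

Lerp each channel 77% toward 0:
  R: 157 + 0.77×(0−157) = 157 − 120.89 = 36.11 → 36
  G: 156 + 0.77×(0−156) = 156 − 120.12 = 35.88 → 36
  B: 81 − 62.37 = 18.63 → 19
After the shade: rgb(36, 36, 19) = #242413.
Lerp each channel 11% toward 255:
  R: 36 + 0.11×(255−36) = 36 + 24.09 = 60.09 → 60
  G: 36 + 0.11×(255−36) = 36 + 24.09 = 60.09 → 60
  B: 19 + 0.11×(255−19) = 19 + 25.96 = 44.96 → 45
rgb(60, 60, 45) = #3C3C2D.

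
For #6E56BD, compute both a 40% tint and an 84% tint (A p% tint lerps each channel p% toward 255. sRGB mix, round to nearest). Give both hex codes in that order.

#A89AD7, #E8E4F4

#6E56BD is rgb(110, 86, 189).
40% tint:
  R: 110 + 0.4×(255−110) = 110 + 58 = 168 → 168
  G: 86 + 0.4×(255−86) = 86 + 67.6 = 153.6 → 154
  B: 189 + 26.4 = 215.4 → 215
  → #A89AD7
84% tint:
  R: 110 + 121.8 = 231.8 → 232
  G: 86 + 141.96 = 227.96 → 228
  B: 189 + 55.44 = 244.44 → 244
  → #E8E4F4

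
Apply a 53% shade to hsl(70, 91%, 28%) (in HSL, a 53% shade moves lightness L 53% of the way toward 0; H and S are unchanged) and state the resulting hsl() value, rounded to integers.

L moves 53% from 28 toward 0: 28 − 14.84 = 13.16 → 13.
H and S are unchanged.

hsl(70, 91%, 13%)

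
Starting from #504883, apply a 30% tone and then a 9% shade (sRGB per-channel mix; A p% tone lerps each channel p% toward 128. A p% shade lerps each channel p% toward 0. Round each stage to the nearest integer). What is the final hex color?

#565176

#504883 is rgb(80, 72, 131).
A 30% tone moves each channel 30% toward 128:
  R: 80 + 0.3×(128−80) = 80 + 14.4 = 94.4 → 94
  G: 72 + 0.3×(128−72) = 72 + 16.8 = 88.8 → 89
  B: 131 − 0.9 = 130.1 → 130
After the tone: rgb(94, 89, 130) = #5E5982.
Per channel, c → c + 0.09(0 − c):
  R: 94 + 0.09×(0−94) = 94 − 8.46 = 85.54 → 86
  G: 89 + 0.09×(0−89) = 89 − 8.01 = 80.99 → 81
  B: 130 + 0.09×(0−130) = 130 − 11.7 = 118.3 → 118
rgb(86, 81, 118) = #565176.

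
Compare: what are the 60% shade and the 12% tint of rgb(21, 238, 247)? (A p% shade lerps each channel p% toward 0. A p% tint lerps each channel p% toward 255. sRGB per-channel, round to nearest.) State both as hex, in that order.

60% shade:
  R: 21 − 12.6 = 8.4 → 8
  G: 238 + 0.6×(0−238) = 238 − 142.8 = 95.2 → 95
  B: 247 + 0.6×(0−247) = 247 − 148.2 = 98.8 → 99
  → #085F63
12% tint:
  R: 21 + 28.08 = 49.08 → 49
  G: 238 + 0.12×(255−238) = 238 + 2.04 = 240.04 → 240
  B: 247 + 0.12×(255−247) = 247 + 0.96 = 247.96 → 248
  → #31F0F8

#085F63, #31F0F8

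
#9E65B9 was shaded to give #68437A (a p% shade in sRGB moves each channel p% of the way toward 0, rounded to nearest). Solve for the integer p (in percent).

34%

#9E65B9 is rgb(158, 101, 185); #68437A is rgb(104, 67, 122).
On the B channel (widest range): 122 ≈ 185 + (p/100)(0 − 185), so p ≈ 100×(122 − 185)/(0 − 185) = -6300/-185 = 34.05.
p = 34 reproduces all three channels after rounding.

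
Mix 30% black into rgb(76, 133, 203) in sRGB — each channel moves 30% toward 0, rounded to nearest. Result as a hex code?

#355D8E

Lerp each channel 30% toward 0:
  R: 76 + 0.3×(0−76) = 76 − 22.8 = 53.2 → 53
  G: 133 + 0.3×(0−133) = 133 − 39.9 = 93.1 → 93
  B: 203 + 0.3×(0−203) = 203 − 60.9 = 142.1 → 142
rgb(53, 93, 142) = #355D8E.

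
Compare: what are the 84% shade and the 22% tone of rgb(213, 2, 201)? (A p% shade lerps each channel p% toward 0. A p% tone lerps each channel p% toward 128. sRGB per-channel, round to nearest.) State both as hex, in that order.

#220020, #C21EB9

84% shade:
  R: 213 − 178.92 = 34.08 → 34
  G: 2 + 0.84×(0−2) = 2 − 1.68 = 0.32 → 0
  B: 201 − 168.84 = 32.16 → 32
  → #220020
22% tone:
  R: 213 − 18.7 = 194.3 → 194
  G: 2 + 0.22×(128−2) = 2 + 27.72 = 29.72 → 30
  B: 201 − 16.06 = 184.94 → 185
  → #C21EB9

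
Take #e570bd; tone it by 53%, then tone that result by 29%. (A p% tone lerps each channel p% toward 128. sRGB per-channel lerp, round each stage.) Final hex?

#a17a95

#e570bd is rgb(229, 112, 189).
Per channel, c → c + 0.53(128 − c):
  R: 229 + 0.53×(128−229) = 229 − 53.53 = 175.47 → 175
  G: 112 + 0.53×(128−112) = 112 + 8.48 = 120.48 → 120
  B: 189 − 32.33 = 156.67 → 157
After the tone: rgb(175, 120, 157) = #af789d.
Lerp each channel 29% toward 128:
  R: 175 + 0.29×(128−175) = 175 − 13.63 = 161.37 → 161
  G: 120 + 0.29×(128−120) = 120 + 2.32 = 122.32 → 122
  B: 157 − 8.41 = 148.59 → 149
rgb(161, 122, 149) = #a17a95.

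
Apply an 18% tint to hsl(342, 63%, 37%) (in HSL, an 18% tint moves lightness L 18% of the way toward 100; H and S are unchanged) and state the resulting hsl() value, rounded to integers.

hsl(342, 63%, 48%)

L moves 18% from 37 toward 100: 37 + 11.34 = 48.34 → 48.
H and S are unchanged.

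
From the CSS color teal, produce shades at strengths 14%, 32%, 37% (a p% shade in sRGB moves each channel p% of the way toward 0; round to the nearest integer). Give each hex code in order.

CSS teal is rgb(0, 128, 128).
14%: (0→0, 128 − 17.92 = 110.08→110, 128 − 17.92 = 110.08→110) → #006e6e
32%: (0→0, 128 − 40.96 = 87.04→87, 128 − 40.96 = 87.04→87) → #005757
37%: (0→0, 128 − 47.36 = 80.64→81, 128 − 47.36 = 80.64→81) → #005151

#006e6e, #005757, #005151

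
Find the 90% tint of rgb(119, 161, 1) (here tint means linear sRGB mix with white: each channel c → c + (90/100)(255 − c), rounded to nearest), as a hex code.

#f1f6e6

Lerp each channel 90% toward 255:
  R: 119 + 122.4 = 241.4 → 241
  G: 161 + 84.6 = 245.6 → 246
  B: 1 + 0.9×(255−1) = 1 + 228.6 = 229.6 → 230
rgb(241, 246, 230) = #f1f6e6.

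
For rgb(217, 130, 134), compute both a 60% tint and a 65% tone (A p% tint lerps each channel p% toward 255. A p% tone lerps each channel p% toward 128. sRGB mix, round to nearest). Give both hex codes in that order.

60% tint:
  R: 217 + 0.6×(255−217) = 217 + 22.8 = 239.8 → 240
  G: 130 + 75 = 205 → 205
  B: 134 + 72.6 = 206.6 → 207
  → #F0CDCF
65% tone:
  R: 217 + 0.65×(128−217) = 217 − 57.85 = 159.15 → 159
  G: 130 − 1.3 = 128.7 → 129
  B: 134 + 0.65×(128−134) = 134 − 3.9 = 130.1 → 130
  → #9F8182

#F0CDCF, #9F8182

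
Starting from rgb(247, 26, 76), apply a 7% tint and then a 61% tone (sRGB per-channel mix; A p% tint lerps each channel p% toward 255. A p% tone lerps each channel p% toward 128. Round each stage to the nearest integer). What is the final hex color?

#af5e71

Per channel, c → c + 0.07(255 − c):
  R: 247 + 0.07×(255−247) = 247 + 0.56 = 247.56 → 248
  G: 26 + 0.07×(255−26) = 26 + 16.03 = 42.03 → 42
  B: 76 + 0.07×(255−76) = 76 + 12.53 = 88.53 → 89
After the tint: rgb(248, 42, 89) = #f82a59.
A 61% tone moves each channel 61% toward 128:
  R: 248 − 73.2 = 174.8 → 175
  G: 42 + 0.61×(128−42) = 42 + 52.46 = 94.46 → 94
  B: 89 + 0.61×(128−89) = 89 + 23.79 = 112.79 → 113
rgb(175, 94, 113) = #af5e71.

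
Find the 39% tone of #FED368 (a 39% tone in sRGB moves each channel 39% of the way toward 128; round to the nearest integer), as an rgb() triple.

rgb(205, 179, 113)

#FED368 is rgb(254, 211, 104).
Per channel, c → c + 0.39(128 − c):
  R: 254 − 49.14 = 204.86 → 205
  G: 211 + 0.39×(128−211) = 211 − 32.37 = 178.63 → 179
  B: 104 + 9.36 = 113.36 → 113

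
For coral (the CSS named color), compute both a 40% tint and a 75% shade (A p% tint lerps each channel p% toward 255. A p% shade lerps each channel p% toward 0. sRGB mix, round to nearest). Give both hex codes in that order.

CSS coral is rgb(255, 127, 80).
40% tint:
  R: 255 + 0 = 255 → 255
  G: 127 + 51.2 = 178.2 → 178
  B: 80 + 0.4×(255−80) = 80 + 70 = 150 → 150
  → #FFB296
75% shade:
  R: 255 + 0.75×(0−255) = 255 − 191.25 = 63.75 → 64
  G: 127 + 0.75×(0−127) = 127 − 95.25 = 31.75 → 32
  B: 80 − 60 = 20 → 20
  → #402014

#FFB296, #402014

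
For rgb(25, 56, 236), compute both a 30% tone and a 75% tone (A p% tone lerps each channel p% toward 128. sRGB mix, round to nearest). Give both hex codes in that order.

30% tone:
  R: 25 + 30.9 = 55.9 → 56
  G: 56 + 0.3×(128−56) = 56 + 21.6 = 77.6 → 78
  B: 236 − 32.4 = 203.6 → 204
  → #384ECC
75% tone:
  R: 25 + 0.75×(128−25) = 25 + 77.25 = 102.25 → 102
  G: 56 + 0.75×(128−56) = 56 + 54 = 110 → 110
  B: 236 − 81 = 155 → 155
  → #666E9B

#384ECC, #666E9B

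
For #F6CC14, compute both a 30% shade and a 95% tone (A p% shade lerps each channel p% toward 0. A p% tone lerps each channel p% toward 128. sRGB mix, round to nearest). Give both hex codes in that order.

#F6CC14 is rgb(246, 204, 20).
30% shade:
  R: 246 + 0.3×(0−246) = 246 − 73.8 = 172.2 → 172
  G: 204 − 61.2 = 142.8 → 143
  B: 20 − 6 = 14 → 14
  → #AC8F0E
95% tone:
  R: 246 − 112.1 = 133.9 → 134
  G: 204 − 72.2 = 131.8 → 132
  B: 20 + 0.95×(128−20) = 20 + 102.6 = 122.6 → 123
  → #86847B

#AC8F0E, #86847B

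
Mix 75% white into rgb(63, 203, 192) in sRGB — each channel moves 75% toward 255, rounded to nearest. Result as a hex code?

#CFF2EF

Lerp each channel 75% toward 255:
  R: 63 + 0.75×(255−63) = 63 + 144 = 207 → 207
  G: 203 + 39 = 242 → 242
  B: 192 + 0.75×(255−192) = 192 + 47.25 = 239.25 → 239
rgb(207, 242, 239) = #CFF2EF.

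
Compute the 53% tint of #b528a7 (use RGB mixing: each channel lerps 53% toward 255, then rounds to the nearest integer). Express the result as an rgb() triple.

#b528a7 is rgb(181, 40, 167).
Per channel, c → c + 0.53(255 − c):
  R: 181 + 39.22 = 220.22 → 220
  G: 40 + 113.95 = 153.95 → 154
  B: 167 + 0.53×(255−167) = 167 + 46.64 = 213.64 → 214

rgb(220, 154, 214)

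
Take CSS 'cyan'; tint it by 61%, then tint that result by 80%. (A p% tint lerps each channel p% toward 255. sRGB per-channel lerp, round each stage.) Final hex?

#EBFFFF

CSS cyan is rgb(0, 255, 255).
Lerp each channel 61% toward 255:
  R: 0 + 155.55 = 155.55 → 156
  G: 255 + 0.61×(255−255) = 255 + 0 = 255 → 255
  B: 255 + 0.61×(255−255) = 255 + 0 = 255 → 255
After the tint: rgb(156, 255, 255) = #9CFFFF.
An 80% tint moves each channel 80% toward 255:
  R: 156 + 0.8×(255−156) = 156 + 79.2 = 235.2 → 235
  G: 255 + 0.8×(255−255) = 255 + 0 = 255 → 255
  B: 255 + 0.8×(255−255) = 255 + 0 = 255 → 255
rgb(235, 255, 255) = #EBFFFF.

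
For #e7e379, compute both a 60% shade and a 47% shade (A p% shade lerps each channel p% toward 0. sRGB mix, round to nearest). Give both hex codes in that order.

#5c5b30, #7a7840

#e7e379 is rgb(231, 227, 121).
60% shade:
  R: 231 − 138.6 = 92.4 → 92
  G: 227 + 0.6×(0−227) = 227 − 136.2 = 90.8 → 91
  B: 121 + 0.6×(0−121) = 121 − 72.6 = 48.4 → 48
  → #5c5b30
47% shade:
  R: 231 − 108.57 = 122.43 → 122
  G: 227 + 0.47×(0−227) = 227 − 106.69 = 120.31 → 120
  B: 121 + 0.47×(0−121) = 121 − 56.87 = 64.13 → 64
  → #7a7840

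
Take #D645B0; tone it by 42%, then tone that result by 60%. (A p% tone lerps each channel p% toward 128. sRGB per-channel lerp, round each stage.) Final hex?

#94728B

#D645B0 is rgb(214, 69, 176).
A 42% tone moves each channel 42% toward 128:
  R: 214 − 36.12 = 177.88 → 178
  G: 69 + 0.42×(128−69) = 69 + 24.78 = 93.78 → 94
  B: 176 − 20.16 = 155.84 → 156
After the tone: rgb(178, 94, 156) = #B25E9C.
A 60% tone moves each channel 60% toward 128:
  R: 178 + 0.6×(128−178) = 178 − 30 = 148 → 148
  G: 94 + 0.6×(128−94) = 94 + 20.4 = 114.4 → 114
  B: 156 − 16.8 = 139.2 → 139
rgb(148, 114, 139) = #94728B.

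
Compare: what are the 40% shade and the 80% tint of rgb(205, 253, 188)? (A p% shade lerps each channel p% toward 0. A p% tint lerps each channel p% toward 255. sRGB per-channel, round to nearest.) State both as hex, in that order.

40% shade:
  R: 205 + 0.4×(0−205) = 205 − 82 = 123 → 123
  G: 253 + 0.4×(0−253) = 253 − 101.2 = 151.8 → 152
  B: 188 − 75.2 = 112.8 → 113
  → #7b9871
80% tint:
  R: 205 + 40 = 245 → 245
  G: 253 + 0.8×(255−253) = 253 + 1.6 = 254.6 → 255
  B: 188 + 0.8×(255−188) = 188 + 53.6 = 241.6 → 242
  → #f5fff2

#7b9871, #f5fff2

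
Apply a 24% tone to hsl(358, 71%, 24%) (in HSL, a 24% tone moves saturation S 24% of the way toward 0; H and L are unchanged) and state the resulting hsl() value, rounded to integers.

hsl(358, 54%, 24%)

S moves 24% from 71 toward 0: 71 − 17.04 = 53.96 → 54.
H and L are unchanged.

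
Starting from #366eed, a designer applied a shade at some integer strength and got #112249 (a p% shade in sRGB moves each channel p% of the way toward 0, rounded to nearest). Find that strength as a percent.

#366eed is rgb(54, 110, 237); #112249 is rgb(17, 34, 73).
On the B channel (widest range): 73 ≈ 237 + (p/100)(0 − 237), so p ≈ 100×(73 − 237)/(0 − 237) = -16400/-237 = 69.20.
p = 69 reproduces all three channels after rounding.

69%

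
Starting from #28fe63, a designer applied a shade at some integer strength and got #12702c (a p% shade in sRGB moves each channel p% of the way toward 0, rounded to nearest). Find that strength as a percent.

#28fe63 is rgb(40, 254, 99); #12702c is rgb(18, 112, 44).
On the G channel (widest range): 112 ≈ 254 + (p/100)(0 − 254), so p ≈ 100×(112 − 254)/(0 − 254) = -14200/-254 = 55.91.
p = 56 reproduces all three channels after rounding.

56%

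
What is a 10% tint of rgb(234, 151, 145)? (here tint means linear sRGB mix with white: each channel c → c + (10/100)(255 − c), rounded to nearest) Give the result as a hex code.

Lerp each channel 10% toward 255:
  R: 234 + 0.1×(255−234) = 234 + 2.1 = 236.1 → 236
  G: 151 + 0.1×(255−151) = 151 + 10.4 = 161.4 → 161
  B: 145 + 11 = 156 → 156
rgb(236, 161, 156) = #ECA19C.

#ECA19C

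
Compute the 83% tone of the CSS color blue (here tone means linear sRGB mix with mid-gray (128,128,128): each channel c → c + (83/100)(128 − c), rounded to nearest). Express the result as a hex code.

#6a6a96

CSS blue is rgb(0, 0, 255).
An 83% tone moves each channel 83% toward 128:
  R: 0 + 0.83×(128−0) = 0 + 106.24 = 106.24 → 106
  G: 0 + 0.83×(128−0) = 0 + 106.24 = 106.24 → 106
  B: 255 + 0.83×(128−255) = 255 − 105.41 = 149.59 → 150
rgb(106, 106, 150) = #6a6a96.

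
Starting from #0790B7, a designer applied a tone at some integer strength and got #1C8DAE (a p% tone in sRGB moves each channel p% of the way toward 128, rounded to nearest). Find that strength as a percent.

17%

#0790B7 is rgb(7, 144, 183); #1C8DAE is rgb(28, 141, 174).
On the R channel (widest range): 28 ≈ 7 + (p/100)(128 − 7), so p ≈ 100×(28 − 7)/(128 − 7) = 2100/121 = 17.36.
p = 17 reproduces all three channels after rounding.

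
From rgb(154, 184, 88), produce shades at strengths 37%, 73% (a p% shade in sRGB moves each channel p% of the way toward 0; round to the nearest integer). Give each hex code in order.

#617437, #2A3218

37%: (154 − 56.98 = 97.02→97, 184 − 68.08 = 115.92→116, 88 − 32.56 = 55.44→55) → #617437
73%: (154 − 112.42 = 41.58→42, 184 − 134.32 = 49.68→50, 88 − 64.24 = 23.76→24) → #2A3218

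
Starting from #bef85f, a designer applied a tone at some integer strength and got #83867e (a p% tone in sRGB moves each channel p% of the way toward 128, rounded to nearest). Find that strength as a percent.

#bef85f is rgb(190, 248, 95); #83867e is rgb(131, 134, 126).
On the G channel (widest range): 134 ≈ 248 + (p/100)(128 − 248), so p ≈ 100×(134 − 248)/(128 − 248) = -11400/-120 = 95.00.
p = 95 reproduces all three channels after rounding.

95%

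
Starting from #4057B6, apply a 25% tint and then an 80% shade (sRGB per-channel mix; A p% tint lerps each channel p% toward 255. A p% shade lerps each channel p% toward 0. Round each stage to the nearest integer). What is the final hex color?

#161A28

#4057B6 is rgb(64, 87, 182).
A 25% tint moves each channel 25% toward 255:
  R: 64 + 0.25×(255−64) = 64 + 47.75 = 111.75 → 112
  G: 87 + 42 = 129 → 129
  B: 182 + 0.25×(255−182) = 182 + 18.25 = 200.25 → 200
After the tint: rgb(112, 129, 200) = #7081C8.
Lerp each channel 80% toward 0:
  R: 112 + 0.8×(0−112) = 112 − 89.6 = 22.4 → 22
  G: 129 − 103.2 = 25.8 → 26
  B: 200 + 0.8×(0−200) = 200 − 160 = 40 → 40
rgb(22, 26, 40) = #161A28.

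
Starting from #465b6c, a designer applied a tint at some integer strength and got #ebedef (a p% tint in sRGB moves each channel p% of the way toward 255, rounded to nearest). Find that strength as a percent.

#465b6c is rgb(70, 91, 108); #ebedef is rgb(235, 237, 239).
On the R channel (widest range): 235 ≈ 70 + (p/100)(255 − 70), so p ≈ 100×(235 − 70)/(255 − 70) = 16500/185 = 89.19.
p = 89 reproduces all three channels after rounding.

89%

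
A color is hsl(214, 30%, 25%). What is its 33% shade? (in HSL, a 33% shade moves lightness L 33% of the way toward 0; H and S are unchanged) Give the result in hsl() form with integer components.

L moves 33% from 25 toward 0: 25 − 8.25 = 16.75 → 17.
H and S are unchanged.

hsl(214, 30%, 17%)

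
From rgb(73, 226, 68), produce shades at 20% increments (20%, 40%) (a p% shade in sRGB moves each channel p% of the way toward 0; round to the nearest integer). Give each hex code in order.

20%: (73 − 14.6 = 58.4→58, 226 − 45.2 = 180.8→181, 68 − 13.6 = 54.4→54) → #3AB536
40%: (73 − 29.2 = 43.8→44, 226 − 90.4 = 135.6→136, 68 − 27.2 = 40.8→41) → #2C8829

#3AB536, #2C8829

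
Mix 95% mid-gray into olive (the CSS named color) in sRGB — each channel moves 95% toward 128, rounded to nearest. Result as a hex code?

#80807A

CSS olive is rgb(128, 128, 0).
Per channel, c → c + 0.95(128 − c):
  R: 128 + 0 = 128 → 128
  G: 128 + 0 = 128 → 128
  B: 0 + 121.6 = 121.6 → 122
rgb(128, 128, 122) = #80807A.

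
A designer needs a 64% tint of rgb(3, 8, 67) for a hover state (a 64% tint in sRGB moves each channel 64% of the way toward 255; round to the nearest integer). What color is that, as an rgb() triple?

Per channel, c → c + 0.64(255 − c):
  R: 3 + 0.64×(255−3) = 3 + 161.28 = 164.28 → 164
  G: 8 + 158.08 = 166.08 → 166
  B: 67 + 0.64×(255−67) = 67 + 120.32 = 187.32 → 187

rgb(164, 166, 187)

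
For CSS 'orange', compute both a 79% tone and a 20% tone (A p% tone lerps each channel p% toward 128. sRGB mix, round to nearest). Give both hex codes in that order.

CSS orange is rgb(255, 165, 0).
79% tone:
  R: 255 + 0.79×(128−255) = 255 − 100.33 = 154.67 → 155
  G: 165 + 0.79×(128−165) = 165 − 29.23 = 135.77 → 136
  B: 0 + 101.12 = 101.12 → 101
  → #9B8865
20% tone:
  R: 255 − 25.4 = 229.6 → 230
  G: 165 + 0.2×(128−165) = 165 − 7.4 = 157.6 → 158
  B: 0 + 25.6 = 25.6 → 26
  → #E69E1A

#9B8865, #E69E1A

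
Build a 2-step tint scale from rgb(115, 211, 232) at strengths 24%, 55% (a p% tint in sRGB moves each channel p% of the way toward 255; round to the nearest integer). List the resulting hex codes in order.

#95DEEE, #C0EBF5

24%: (115 + 33.6 = 148.6→149, 211 + 10.56 = 221.56→222, 232 + 5.52 = 237.52→238) → #95DEEE
55%: (115 + 77 = 192→192, 211 + 24.2 = 235.2→235, 232 + 12.65 = 244.65→245) → #C0EBF5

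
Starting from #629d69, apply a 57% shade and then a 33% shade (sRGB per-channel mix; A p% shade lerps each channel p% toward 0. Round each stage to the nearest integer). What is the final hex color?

#1c2e1e

#629d69 is rgb(98, 157, 105).
A 57% shade moves each channel 57% toward 0:
  R: 98 + 0.57×(0−98) = 98 − 55.86 = 42.14 → 42
  G: 157 + 0.57×(0−157) = 157 − 89.49 = 67.51 → 68
  B: 105 + 0.57×(0−105) = 105 − 59.85 = 45.15 → 45
After the shade: rgb(42, 68, 45) = #2a442d.
Lerp each channel 33% toward 0:
  R: 42 − 13.86 = 28.14 → 28
  G: 68 − 22.44 = 45.56 → 46
  B: 45 + 0.33×(0−45) = 45 − 14.85 = 30.15 → 30
rgb(28, 46, 30) = #1c2e1e.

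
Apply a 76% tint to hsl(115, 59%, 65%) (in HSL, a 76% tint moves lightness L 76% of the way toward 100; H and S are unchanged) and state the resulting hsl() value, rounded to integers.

L moves 76% from 65 toward 100: 65 + 26.6 = 91.6 → 92.
H and S are unchanged.

hsl(115, 59%, 92%)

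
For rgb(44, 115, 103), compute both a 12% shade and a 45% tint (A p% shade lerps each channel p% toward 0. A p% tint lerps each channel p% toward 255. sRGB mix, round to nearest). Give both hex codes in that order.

12% shade:
  R: 44 + 0.12×(0−44) = 44 − 5.28 = 38.72 → 39
  G: 115 − 13.8 = 101.2 → 101
  B: 103 − 12.36 = 90.64 → 91
  → #27655B
45% tint:
  R: 44 + 94.95 = 138.95 → 139
  G: 115 + 0.45×(255−115) = 115 + 63 = 178 → 178
  B: 103 + 0.45×(255−103) = 103 + 68.4 = 171.4 → 171
  → #8BB2AB

#27655B, #8BB2AB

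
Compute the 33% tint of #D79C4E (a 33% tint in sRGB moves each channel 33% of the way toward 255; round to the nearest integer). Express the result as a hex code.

#D79C4E is rgb(215, 156, 78).
Lerp each channel 33% toward 255:
  R: 215 + 0.33×(255−215) = 215 + 13.2 = 228.2 → 228
  G: 156 + 0.33×(255−156) = 156 + 32.67 = 188.67 → 189
  B: 78 + 0.33×(255−78) = 78 + 58.41 = 136.41 → 136
rgb(228, 189, 136) = #E4BD88.

#E4BD88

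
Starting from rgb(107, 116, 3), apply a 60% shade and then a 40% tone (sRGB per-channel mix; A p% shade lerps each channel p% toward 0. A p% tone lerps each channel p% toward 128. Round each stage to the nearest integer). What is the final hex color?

Lerp each channel 60% toward 0:
  R: 107 + 0.6×(0−107) = 107 − 64.2 = 42.8 → 43
  G: 116 − 69.6 = 46.4 → 46
  B: 3 + 0.6×(0−3) = 3 − 1.8 = 1.2 → 1
After the shade: rgb(43, 46, 1) = #2B2E01.
Lerp each channel 40% toward 128:
  R: 43 + 0.4×(128−43) = 43 + 34 = 77 → 77
  G: 46 + 0.4×(128−46) = 46 + 32.8 = 78.8 → 79
  B: 1 + 0.4×(128−1) = 1 + 50.8 = 51.8 → 52
rgb(77, 79, 52) = #4D4F34.

#4D4F34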